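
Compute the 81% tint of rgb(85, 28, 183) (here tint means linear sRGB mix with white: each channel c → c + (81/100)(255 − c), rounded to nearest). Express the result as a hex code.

#dfd4f1

Lerp each channel 81% toward 255:
  R: 85 + 137.7 = 222.7 → 223
  G: 28 + 0.81×(255−28) = 28 + 183.87 = 211.87 → 212
  B: 183 + 58.32 = 241.32 → 241
rgb(223, 212, 241) = #dfd4f1.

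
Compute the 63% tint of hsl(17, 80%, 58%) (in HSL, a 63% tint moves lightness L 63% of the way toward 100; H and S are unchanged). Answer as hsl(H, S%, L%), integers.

L moves 63% from 58 toward 100: 58 + 26.46 = 84.46 → 84.
H and S are unchanged.

hsl(17, 80%, 84%)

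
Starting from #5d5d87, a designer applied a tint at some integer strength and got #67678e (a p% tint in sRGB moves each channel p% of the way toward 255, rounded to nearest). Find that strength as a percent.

6%

#5d5d87 is rgb(93, 93, 135); #67678e is rgb(103, 103, 142).
On the R channel (widest range): 103 ≈ 93 + (p/100)(255 − 93), so p ≈ 100×(103 − 93)/(255 − 93) = 1000/162 = 6.17.
p = 6 reproduces all three channels after rounding.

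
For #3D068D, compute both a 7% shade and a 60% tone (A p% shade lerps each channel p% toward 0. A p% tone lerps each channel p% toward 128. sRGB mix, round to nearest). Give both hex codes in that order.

#3D068D is rgb(61, 6, 141).
7% shade:
  R: 61 + 0.07×(0−61) = 61 − 4.27 = 56.73 → 57
  G: 6 + 0.07×(0−6) = 6 − 0.42 = 5.58 → 6
  B: 141 + 0.07×(0−141) = 141 − 9.87 = 131.13 → 131
  → #390683
60% tone:
  R: 61 + 0.6×(128−61) = 61 + 40.2 = 101.2 → 101
  G: 6 + 0.6×(128−6) = 6 + 73.2 = 79.2 → 79
  B: 141 + 0.6×(128−141) = 141 − 7.8 = 133.2 → 133
  → #654F85

#390683, #654F85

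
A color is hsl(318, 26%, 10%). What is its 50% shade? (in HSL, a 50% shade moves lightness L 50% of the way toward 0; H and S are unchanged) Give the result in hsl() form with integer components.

L moves 50% from 10 toward 0: 10 − 5 = 5 → 5.
H and S are unchanged.

hsl(318, 26%, 5%)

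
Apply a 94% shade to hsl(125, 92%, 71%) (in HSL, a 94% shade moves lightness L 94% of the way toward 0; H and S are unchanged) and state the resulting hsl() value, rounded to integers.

L moves 94% from 71 toward 0: 71 − 66.74 = 4.26 → 4.
H and S are unchanged.

hsl(125, 92%, 4%)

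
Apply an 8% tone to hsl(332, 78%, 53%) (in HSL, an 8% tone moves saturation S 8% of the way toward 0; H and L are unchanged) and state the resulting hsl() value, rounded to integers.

S moves 8% from 78 toward 0: 78 − 6.24 = 71.76 → 72.
H and L are unchanged.

hsl(332, 72%, 53%)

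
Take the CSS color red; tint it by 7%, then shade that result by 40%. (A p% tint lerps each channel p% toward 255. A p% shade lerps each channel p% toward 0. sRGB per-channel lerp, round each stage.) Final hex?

CSS red is rgb(255, 0, 0).
Lerp each channel 7% toward 255:
  R: 255 + 0.07×(255−255) = 255 + 0 = 255 → 255
  G: 0 + 0.07×(255−0) = 0 + 17.85 = 17.85 → 18
  B: 0 + 17.85 = 17.85 → 18
After the tint: rgb(255, 18, 18) = #FF1212.
A 40% shade moves each channel 40% toward 0:
  R: 255 + 0.4×(0−255) = 255 − 102 = 153 → 153
  G: 18 − 7.2 = 10.8 → 11
  B: 18 + 0.4×(0−18) = 18 − 7.2 = 10.8 → 11
rgb(153, 11, 11) = #990B0B.

#990B0B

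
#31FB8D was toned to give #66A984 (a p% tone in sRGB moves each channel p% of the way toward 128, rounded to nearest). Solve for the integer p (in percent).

#31FB8D is rgb(49, 251, 141); #66A984 is rgb(102, 169, 132).
On the G channel (widest range): 169 ≈ 251 + (p/100)(128 − 251), so p ≈ 100×(169 − 251)/(128 − 251) = -8200/-123 = 66.67.
p = 67 reproduces all three channels after rounding.

67%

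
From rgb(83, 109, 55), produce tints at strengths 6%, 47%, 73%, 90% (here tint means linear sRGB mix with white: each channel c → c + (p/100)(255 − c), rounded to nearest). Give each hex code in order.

6%: (83 + 10.32 = 93.32→93, 109 + 8.76 = 117.76→118, 55 + 12 = 67→67) → #5d7643
47%: (83 + 80.84 = 163.84→164, 109 + 68.62 = 177.62→178, 55 + 94 = 149→149) → #a4b295
73%: (83 + 125.56 = 208.56→209, 109 + 106.58 = 215.58→216, 55 + 146 = 201→201) → #d1d8c9
90%: (83 + 154.8 = 237.8→238, 109 + 131.4 = 240.4→240, 55 + 180 = 235→235) → #eef0eb

#5d7643, #a4b295, #d1d8c9, #eef0eb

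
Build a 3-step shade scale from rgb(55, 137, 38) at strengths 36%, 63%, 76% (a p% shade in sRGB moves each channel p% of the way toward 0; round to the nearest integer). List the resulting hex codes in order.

36%: (55 − 19.8 = 35.2→35, 137 − 49.32 = 87.68→88, 38 − 13.68 = 24.32→24) → #235818
63%: (55 − 34.65 = 20.35→20, 137 − 86.31 = 50.69→51, 38 − 23.94 = 14.06→14) → #14330E
76%: (55 − 41.8 = 13.2→13, 137 − 104.12 = 32.88→33, 38 − 28.88 = 9.12→9) → #0D2109

#235818, #14330E, #0D2109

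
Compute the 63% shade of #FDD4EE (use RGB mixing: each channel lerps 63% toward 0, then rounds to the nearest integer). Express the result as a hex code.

#FDD4EE is rgb(253, 212, 238).
Per channel, c → c + 0.63(0 − c):
  R: 253 − 159.39 = 93.61 → 94
  G: 212 − 133.56 = 78.44 → 78
  B: 238 + 0.63×(0−238) = 238 − 149.94 = 88.06 → 88
rgb(94, 78, 88) = #5E4E58.

#5E4E58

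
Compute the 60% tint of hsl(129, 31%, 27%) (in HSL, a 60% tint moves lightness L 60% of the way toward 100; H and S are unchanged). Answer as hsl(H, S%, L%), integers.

L moves 60% from 27 toward 100: 27 + 43.8 = 70.8 → 71.
H and S are unchanged.

hsl(129, 31%, 71%)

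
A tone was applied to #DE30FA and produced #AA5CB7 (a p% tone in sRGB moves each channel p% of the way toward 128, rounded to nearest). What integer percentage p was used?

55%

#DE30FA is rgb(222, 48, 250); #AA5CB7 is rgb(170, 92, 183).
On the B channel (widest range): 183 ≈ 250 + (p/100)(128 − 250), so p ≈ 100×(183 − 250)/(128 − 250) = -6700/-122 = 54.92.
p = 55 reproduces all three channels after rounding.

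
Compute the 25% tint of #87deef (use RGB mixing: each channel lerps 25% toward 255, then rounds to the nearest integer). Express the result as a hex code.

#87deef is rgb(135, 222, 239).
A 25% tint moves each channel 25% toward 255:
  R: 135 + 30 = 165 → 165
  G: 222 + 0.25×(255−222) = 222 + 8.25 = 230.25 → 230
  B: 239 + 0.25×(255−239) = 239 + 4 = 243 → 243
rgb(165, 230, 243) = #a5e6f3.

#a5e6f3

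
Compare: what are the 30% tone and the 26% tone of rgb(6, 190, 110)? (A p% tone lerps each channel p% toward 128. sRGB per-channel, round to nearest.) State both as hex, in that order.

30% tone:
  R: 6 + 0.3×(128−6) = 6 + 36.6 = 42.6 → 43
  G: 190 − 18.6 = 171.4 → 171
  B: 110 + 5.4 = 115.4 → 115
  → #2BAB73
26% tone:
  R: 6 + 0.26×(128−6) = 6 + 31.72 = 37.72 → 38
  G: 190 − 16.12 = 173.88 → 174
  B: 110 + 0.26×(128−110) = 110 + 4.68 = 114.68 → 115
  → #26AE73

#2BAB73, #26AE73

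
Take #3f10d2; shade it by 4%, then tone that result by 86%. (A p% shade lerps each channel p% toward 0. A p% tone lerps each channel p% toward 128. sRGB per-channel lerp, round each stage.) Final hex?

#76708a

#3f10d2 is rgb(63, 16, 210).
A 4% shade moves each channel 4% toward 0:
  R: 63 + 0.04×(0−63) = 63 − 2.52 = 60.48 → 60
  G: 16 + 0.04×(0−16) = 16 − 0.64 = 15.36 → 15
  B: 210 + 0.04×(0−210) = 210 − 8.4 = 201.6 → 202
After the shade: rgb(60, 15, 202) = #3c0fca.
Per channel, c → c + 0.86(128 − c):
  R: 60 + 0.86×(128−60) = 60 + 58.48 = 118.48 → 118
  G: 15 + 97.18 = 112.18 → 112
  B: 202 + 0.86×(128−202) = 202 − 63.64 = 138.36 → 138
rgb(118, 112, 138) = #76708a.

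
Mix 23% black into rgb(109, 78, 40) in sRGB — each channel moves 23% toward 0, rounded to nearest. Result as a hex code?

Lerp each channel 23% toward 0:
  R: 109 + 0.23×(0−109) = 109 − 25.07 = 83.93 → 84
  G: 78 − 17.94 = 60.06 → 60
  B: 40 + 0.23×(0−40) = 40 − 9.2 = 30.8 → 31
rgb(84, 60, 31) = #543c1f.

#543c1f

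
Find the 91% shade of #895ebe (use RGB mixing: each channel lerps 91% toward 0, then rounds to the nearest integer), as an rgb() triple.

#895ebe is rgb(137, 94, 190).
Lerp each channel 91% toward 0:
  R: 137 − 124.67 = 12.33 → 12
  G: 94 + 0.91×(0−94) = 94 − 85.54 = 8.46 → 8
  B: 190 + 0.91×(0−190) = 190 − 172.9 = 17.1 → 17

rgb(12, 8, 17)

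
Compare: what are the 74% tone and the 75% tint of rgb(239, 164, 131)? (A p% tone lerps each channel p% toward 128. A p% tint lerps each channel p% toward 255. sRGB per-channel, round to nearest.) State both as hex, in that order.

#9D8981, #FBE8E0

74% tone:
  R: 239 + 0.74×(128−239) = 239 − 82.14 = 156.86 → 157
  G: 164 − 26.64 = 137.36 → 137
  B: 131 + 0.74×(128−131) = 131 − 2.22 = 128.78 → 129
  → #9D8981
75% tint:
  R: 239 + 0.75×(255−239) = 239 + 12 = 251 → 251
  G: 164 + 0.75×(255−164) = 164 + 68.25 = 232.25 → 232
  B: 131 + 93 = 224 → 224
  → #FBE8E0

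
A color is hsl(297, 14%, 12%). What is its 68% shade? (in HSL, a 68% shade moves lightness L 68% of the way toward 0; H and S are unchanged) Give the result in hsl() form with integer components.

hsl(297, 14%, 4%)

L moves 68% from 12 toward 0: 12 − 8.16 = 3.84 → 4.
H and S are unchanged.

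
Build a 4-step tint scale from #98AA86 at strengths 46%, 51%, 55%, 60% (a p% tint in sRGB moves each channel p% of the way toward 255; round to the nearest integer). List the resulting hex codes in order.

#C7D1BE, #CDD5C4, #D1D9C9, #D6DDCF

#98AA86 is rgb(152, 170, 134).
46%: (152 + 47.38 = 199.38→199, 170 + 39.1 = 209.1→209, 134 + 55.66 = 189.66→190) → #C7D1BE
51%: (152 + 52.53 = 204.53→205, 170 + 43.35 = 213.35→213, 134 + 61.71 = 195.71→196) → #CDD5C4
55%: (152 + 56.65 = 208.65→209, 170 + 46.75 = 216.75→217, 134 + 66.55 = 200.55→201) → #D1D9C9
60%: (152 + 61.8 = 213.8→214, 170 + 51 = 221→221, 134 + 72.6 = 206.6→207) → #D6DDCF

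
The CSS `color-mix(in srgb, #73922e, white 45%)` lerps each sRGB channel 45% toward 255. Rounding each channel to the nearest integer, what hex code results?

#b2c38c

#73922e is rgb(115, 146, 46).
Per channel, c → c + 0.45(255 − c):
  R: 115 + 0.45×(255−115) = 115 + 63 = 178 → 178
  G: 146 + 0.45×(255−146) = 146 + 49.05 = 195.05 → 195
  B: 46 + 0.45×(255−46) = 46 + 94.05 = 140.05 → 140
rgb(178, 195, 140) = #b2c38c.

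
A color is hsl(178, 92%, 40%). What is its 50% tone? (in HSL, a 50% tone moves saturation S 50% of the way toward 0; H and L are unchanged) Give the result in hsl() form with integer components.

S moves 50% from 92 toward 0: 92 − 46 = 46 → 46.
H and L are unchanged.

hsl(178, 46%, 40%)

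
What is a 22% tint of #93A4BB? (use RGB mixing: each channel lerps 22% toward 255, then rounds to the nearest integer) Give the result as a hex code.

#93A4BB is rgb(147, 164, 187).
A 22% tint moves each channel 22% toward 255:
  R: 147 + 0.22×(255−147) = 147 + 23.76 = 170.76 → 171
  G: 164 + 0.22×(255−164) = 164 + 20.02 = 184.02 → 184
  B: 187 + 14.96 = 201.96 → 202
rgb(171, 184, 202) = #ABB8CA.

#ABB8CA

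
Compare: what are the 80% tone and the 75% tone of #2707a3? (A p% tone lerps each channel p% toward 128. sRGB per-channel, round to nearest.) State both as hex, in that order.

#2707a3 is rgb(39, 7, 163).
80% tone:
  R: 39 + 0.8×(128−39) = 39 + 71.2 = 110.2 → 110
  G: 7 + 0.8×(128−7) = 7 + 96.8 = 103.8 → 104
  B: 163 + 0.8×(128−163) = 163 − 28 = 135 → 135
  → #6e6887
75% tone:
  R: 39 + 66.75 = 105.75 → 106
  G: 7 + 90.75 = 97.75 → 98
  B: 163 + 0.75×(128−163) = 163 − 26.25 = 136.75 → 137
  → #6a6289

#6e6887, #6a6289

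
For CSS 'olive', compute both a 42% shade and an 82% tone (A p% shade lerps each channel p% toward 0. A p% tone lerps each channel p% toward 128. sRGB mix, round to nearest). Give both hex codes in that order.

#4A4A00, #808069

CSS olive is rgb(128, 128, 0).
42% shade:
  R: 128 + 0.42×(0−128) = 128 − 53.76 = 74.24 → 74
  G: 128 − 53.76 = 74.24 → 74
  B: 0 + 0 = 0 → 0
  → #4A4A00
82% tone:
  R: 128 + 0 = 128 → 128
  G: 128 + 0 = 128 → 128
  B: 0 + 0.82×(128−0) = 0 + 104.96 = 104.96 → 105
  → #808069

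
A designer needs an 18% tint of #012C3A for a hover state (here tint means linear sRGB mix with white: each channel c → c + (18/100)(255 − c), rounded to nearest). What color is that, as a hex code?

#2F525D

#012C3A is rgb(1, 44, 58).
Lerp each channel 18% toward 255:
  R: 1 + 45.72 = 46.72 → 47
  G: 44 + 0.18×(255−44) = 44 + 37.98 = 81.98 → 82
  B: 58 + 0.18×(255−58) = 58 + 35.46 = 93.46 → 93
rgb(47, 82, 93) = #2F525D.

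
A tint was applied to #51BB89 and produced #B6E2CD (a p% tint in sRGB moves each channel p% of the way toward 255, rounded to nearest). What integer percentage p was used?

#51BB89 is rgb(81, 187, 137); #B6E2CD is rgb(182, 226, 205).
On the R channel (widest range): 182 ≈ 81 + (p/100)(255 − 81), so p ≈ 100×(182 − 81)/(255 − 81) = 10100/174 = 58.05.
p = 58 reproduces all three channels after rounding.

58%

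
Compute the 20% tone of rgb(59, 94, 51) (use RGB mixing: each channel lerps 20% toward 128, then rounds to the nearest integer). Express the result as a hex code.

#496542

Lerp each channel 20% toward 128:
  R: 59 + 13.8 = 72.8 → 73
  G: 94 + 6.8 = 100.8 → 101
  B: 51 + 0.2×(128−51) = 51 + 15.4 = 66.4 → 66
rgb(73, 101, 66) = #496542.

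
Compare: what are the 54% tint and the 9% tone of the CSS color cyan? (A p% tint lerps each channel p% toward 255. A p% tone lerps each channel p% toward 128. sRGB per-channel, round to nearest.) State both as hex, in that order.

#8affff, #0cf4f4

CSS cyan is rgb(0, 255, 255).
54% tint:
  R: 0 + 0.54×(255−0) = 0 + 137.7 = 137.7 → 138
  G: 255 + 0.54×(255−255) = 255 + 0 = 255 → 255
  B: 255 + 0 = 255 → 255
  → #8affff
9% tone:
  R: 0 + 0.09×(128−0) = 0 + 11.52 = 11.52 → 12
  G: 255 + 0.09×(128−255) = 255 − 11.43 = 243.57 → 244
  B: 255 − 11.43 = 243.57 → 244
  → #0cf4f4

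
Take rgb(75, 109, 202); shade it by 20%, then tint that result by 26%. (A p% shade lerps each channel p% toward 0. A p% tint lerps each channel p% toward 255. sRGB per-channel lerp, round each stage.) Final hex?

A 20% shade moves each channel 20% toward 0:
  R: 75 − 15 = 60 → 60
  G: 109 + 0.2×(0−109) = 109 − 21.8 = 87.2 → 87
  B: 202 + 0.2×(0−202) = 202 − 40.4 = 161.6 → 162
After the shade: rgb(60, 87, 162) = #3c57a2.
A 26% tint moves each channel 26% toward 255:
  R: 60 + 50.7 = 110.7 → 111
  G: 87 + 0.26×(255−87) = 87 + 43.68 = 130.68 → 131
  B: 162 + 0.26×(255−162) = 162 + 24.18 = 186.18 → 186
rgb(111, 131, 186) = #6f83ba.

#6f83ba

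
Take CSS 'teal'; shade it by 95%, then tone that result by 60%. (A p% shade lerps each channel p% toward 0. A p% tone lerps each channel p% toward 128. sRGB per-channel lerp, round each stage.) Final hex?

CSS teal is rgb(0, 128, 128).
Lerp each channel 95% toward 0:
  R: 0 + 0.95×(0−0) = 0 + 0 = 0 → 0
  G: 128 − 121.6 = 6.4 → 6
  B: 128 − 121.6 = 6.4 → 6
After the shade: rgb(0, 6, 6) = #000606.
Lerp each channel 60% toward 128:
  R: 0 + 76.8 = 76.8 → 77
  G: 6 + 73.2 = 79.2 → 79
  B: 6 + 73.2 = 79.2 → 79
rgb(77, 79, 79) = #4d4f4f.

#4d4f4f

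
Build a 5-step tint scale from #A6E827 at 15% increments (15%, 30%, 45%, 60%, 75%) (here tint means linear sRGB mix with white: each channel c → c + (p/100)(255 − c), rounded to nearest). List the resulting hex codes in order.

#A6E827 is rgb(166, 232, 39).
15%: (166 + 13.35 = 179.35→179, 232 + 3.45 = 235.45→235, 39 + 32.4 = 71.4→71) → #B3EB47
30%: (166 + 26.7 = 192.7→193, 232 + 6.9 = 238.9→239, 39 + 64.8 = 103.8→104) → #C1EF68
45%: (166 + 40.05 = 206.05→206, 232 + 10.35 = 242.35→242, 39 + 97.2 = 136.2→136) → #CEF288
60%: (166 + 53.4 = 219.4→219, 232 + 13.8 = 245.8→246, 39 + 129.6 = 168.6→169) → #DBF6A9
75%: (166 + 66.75 = 232.75→233, 232 + 17.25 = 249.25→249, 39 + 162 = 201→201) → #E9F9C9

#B3EB47, #C1EF68, #CEF288, #DBF6A9, #E9F9C9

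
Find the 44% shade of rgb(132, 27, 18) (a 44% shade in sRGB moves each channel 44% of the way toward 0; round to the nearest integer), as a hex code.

Per channel, c → c + 0.44(0 − c):
  R: 132 + 0.44×(0−132) = 132 − 58.08 = 73.92 → 74
  G: 27 + 0.44×(0−27) = 27 − 11.88 = 15.12 → 15
  B: 18 + 0.44×(0−18) = 18 − 7.92 = 10.08 → 10
rgb(74, 15, 10) = #4a0f0a.

#4a0f0a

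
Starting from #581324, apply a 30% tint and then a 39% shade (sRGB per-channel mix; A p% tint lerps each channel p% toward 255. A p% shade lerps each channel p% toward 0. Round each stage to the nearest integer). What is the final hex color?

#581324 is rgb(88, 19, 36).
A 30% tint moves each channel 30% toward 255:
  R: 88 + 0.3×(255−88) = 88 + 50.1 = 138.1 → 138
  G: 19 + 70.8 = 89.8 → 90
  B: 36 + 0.3×(255−36) = 36 + 65.7 = 101.7 → 102
After the tint: rgb(138, 90, 102) = #8A5A66.
Per channel, c → c + 0.39(0 − c):
  R: 138 + 0.39×(0−138) = 138 − 53.82 = 84.18 → 84
  G: 90 + 0.39×(0−90) = 90 − 35.1 = 54.9 → 55
  B: 102 + 0.39×(0−102) = 102 − 39.78 = 62.22 → 62
rgb(84, 55, 62) = #54373E.

#54373E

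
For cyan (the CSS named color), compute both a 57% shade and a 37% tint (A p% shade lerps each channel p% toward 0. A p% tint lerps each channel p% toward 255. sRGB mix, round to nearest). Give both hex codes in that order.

#006e6e, #5effff

CSS cyan is rgb(0, 255, 255).
57% shade:
  R: 0 + 0.57×(0−0) = 0 + 0 = 0 → 0
  G: 255 − 145.35 = 109.65 → 110
  B: 255 − 145.35 = 109.65 → 110
  → #006e6e
37% tint:
  R: 0 + 0.37×(255−0) = 0 + 94.35 = 94.35 → 94
  G: 255 + 0 = 255 → 255
  B: 255 + 0 = 255 → 255
  → #5effff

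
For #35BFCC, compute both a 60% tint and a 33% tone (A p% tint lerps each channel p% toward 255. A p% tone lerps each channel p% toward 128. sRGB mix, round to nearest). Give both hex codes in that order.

#35BFCC is rgb(53, 191, 204).
60% tint:
  R: 53 + 121.2 = 174.2 → 174
  G: 191 + 38.4 = 229.4 → 229
  B: 204 + 0.6×(255−204) = 204 + 30.6 = 234.6 → 235
  → #AEE5EB
33% tone:
  R: 53 + 0.33×(128−53) = 53 + 24.75 = 77.75 → 78
  G: 191 + 0.33×(128−191) = 191 − 20.79 = 170.21 → 170
  B: 204 − 25.08 = 178.92 → 179
  → #4EAAB3

#AEE5EB, #4EAAB3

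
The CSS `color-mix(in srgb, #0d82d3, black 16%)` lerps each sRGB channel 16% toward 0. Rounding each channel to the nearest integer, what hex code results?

#0b6db1

#0d82d3 is rgb(13, 130, 211).
Lerp each channel 16% toward 0:
  R: 13 − 2.08 = 10.92 → 11
  G: 130 + 0.16×(0−130) = 130 − 20.8 = 109.2 → 109
  B: 211 − 33.76 = 177.24 → 177
rgb(11, 109, 177) = #0b6db1.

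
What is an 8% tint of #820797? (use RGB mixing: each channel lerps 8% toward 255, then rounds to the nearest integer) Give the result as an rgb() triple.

rgb(140, 27, 159)

#820797 is rgb(130, 7, 151).
An 8% tint moves each channel 8% toward 255:
  R: 130 + 10 = 140 → 140
  G: 7 + 0.08×(255−7) = 7 + 19.84 = 26.84 → 27
  B: 151 + 8.32 = 159.32 → 159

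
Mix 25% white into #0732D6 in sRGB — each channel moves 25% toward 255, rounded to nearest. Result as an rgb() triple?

rgb(69, 101, 224)

#0732D6 is rgb(7, 50, 214).
Lerp each channel 25% toward 255:
  R: 7 + 62 = 69 → 69
  G: 50 + 51.25 = 101.25 → 101
  B: 214 + 10.25 = 224.25 → 224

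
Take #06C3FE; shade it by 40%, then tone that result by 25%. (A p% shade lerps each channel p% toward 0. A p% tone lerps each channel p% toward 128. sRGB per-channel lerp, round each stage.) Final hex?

#237892

#06C3FE is rgb(6, 195, 254).
Per channel, c → c + 0.4(0 − c):
  R: 6 + 0.4×(0−6) = 6 − 2.4 = 3.6 → 4
  G: 195 + 0.4×(0−195) = 195 − 78 = 117 → 117
  B: 254 − 101.6 = 152.4 → 152
After the shade: rgb(4, 117, 152) = #047598.
Lerp each channel 25% toward 128:
  R: 4 + 0.25×(128−4) = 4 + 31 = 35 → 35
  G: 117 + 2.75 = 119.75 → 120
  B: 152 − 6 = 146 → 146
rgb(35, 120, 146) = #237892.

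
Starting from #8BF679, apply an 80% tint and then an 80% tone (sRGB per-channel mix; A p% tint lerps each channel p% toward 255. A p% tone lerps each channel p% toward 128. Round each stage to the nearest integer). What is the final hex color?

#959994

#8BF679 is rgb(139, 246, 121).
Lerp each channel 80% toward 255:
  R: 139 + 92.8 = 231.8 → 232
  G: 246 + 7.2 = 253.2 → 253
  B: 121 + 0.8×(255−121) = 121 + 107.2 = 228.2 → 228
After the tint: rgb(232, 253, 228) = #E8FDE4.
Lerp each channel 80% toward 128:
  R: 232 − 83.2 = 148.8 → 149
  G: 253 − 100 = 153 → 153
  B: 228 + 0.8×(128−228) = 228 − 80 = 148 → 148
rgb(149, 153, 148) = #959994.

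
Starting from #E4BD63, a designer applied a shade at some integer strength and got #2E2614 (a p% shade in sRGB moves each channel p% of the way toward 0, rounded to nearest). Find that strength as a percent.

80%

#E4BD63 is rgb(228, 189, 99); #2E2614 is rgb(46, 38, 20).
On the R channel (widest range): 46 ≈ 228 + (p/100)(0 − 228), so p ≈ 100×(46 − 228)/(0 − 228) = -18200/-228 = 79.82.
p = 80 reproduces all three channels after rounding.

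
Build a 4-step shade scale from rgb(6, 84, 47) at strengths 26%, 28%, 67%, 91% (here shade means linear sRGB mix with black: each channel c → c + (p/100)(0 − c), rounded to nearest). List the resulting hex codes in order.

#043E23, #043C22, #021C10, #010804

26%: (6 − 1.56 = 4.44→4, 84 − 21.84 = 62.16→62, 47 − 12.22 = 34.78→35) → #043E23
28%: (6 − 1.68 = 4.32→4, 84 − 23.52 = 60.48→60, 47 − 13.16 = 33.84→34) → #043C22
67%: (6 − 4.02 = 1.98→2, 84 − 56.28 = 27.72→28, 47 − 31.49 = 15.51→16) → #021C10
91%: (6 − 5.46 = 0.54→1, 84 − 76.44 = 7.56→8, 47 − 42.77 = 4.23→4) → #010804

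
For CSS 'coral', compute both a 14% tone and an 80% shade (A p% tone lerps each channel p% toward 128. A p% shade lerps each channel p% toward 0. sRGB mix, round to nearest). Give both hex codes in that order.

#ED7F57, #331910

CSS coral is rgb(255, 127, 80).
14% tone:
  R: 255 + 0.14×(128−255) = 255 − 17.78 = 237.22 → 237
  G: 127 + 0.14 = 127.14 → 127
  B: 80 + 0.14×(128−80) = 80 + 6.72 = 86.72 → 87
  → #ED7F57
80% shade:
  R: 255 + 0.8×(0−255) = 255 − 204 = 51 → 51
  G: 127 − 101.6 = 25.4 → 25
  B: 80 + 0.8×(0−80) = 80 − 64 = 16 → 16
  → #331910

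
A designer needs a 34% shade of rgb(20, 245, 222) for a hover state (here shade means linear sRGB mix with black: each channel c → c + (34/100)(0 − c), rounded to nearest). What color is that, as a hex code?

Lerp each channel 34% toward 0:
  R: 20 − 6.8 = 13.2 → 13
  G: 245 + 0.34×(0−245) = 245 − 83.3 = 161.7 → 162
  B: 222 − 75.48 = 146.52 → 147
rgb(13, 162, 147) = #0DA293.

#0DA293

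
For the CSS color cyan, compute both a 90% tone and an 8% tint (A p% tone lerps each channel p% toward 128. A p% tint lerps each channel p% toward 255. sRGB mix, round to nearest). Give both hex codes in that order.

CSS cyan is rgb(0, 255, 255).
90% tone:
  R: 0 + 0.9×(128−0) = 0 + 115.2 = 115.2 → 115
  G: 255 + 0.9×(128−255) = 255 − 114.3 = 140.7 → 141
  B: 255 + 0.9×(128−255) = 255 − 114.3 = 140.7 → 141
  → #738d8d
8% tint:
  R: 0 + 0.08×(255−0) = 0 + 20.4 = 20.4 → 20
  G: 255 + 0 = 255 → 255
  B: 255 + 0.08×(255−255) = 255 + 0 = 255 → 255
  → #14ffff

#738d8d, #14ffff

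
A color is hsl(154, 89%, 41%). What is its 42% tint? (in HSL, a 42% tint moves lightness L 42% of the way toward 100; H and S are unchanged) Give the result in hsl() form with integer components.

L moves 42% from 41 toward 100: 41 + 24.78 = 65.78 → 66.
H and S are unchanged.

hsl(154, 89%, 66%)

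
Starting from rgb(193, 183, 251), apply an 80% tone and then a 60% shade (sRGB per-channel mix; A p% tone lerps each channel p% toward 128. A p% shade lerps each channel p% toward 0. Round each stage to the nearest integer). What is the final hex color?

An 80% tone moves each channel 80% toward 128:
  R: 193 + 0.8×(128−193) = 193 − 52 = 141 → 141
  G: 183 − 44 = 139 → 139
  B: 251 + 0.8×(128−251) = 251 − 98.4 = 152.6 → 153
After the tone: rgb(141, 139, 153) = #8D8B99.
Per channel, c → c + 0.6(0 − c):
  R: 141 + 0.6×(0−141) = 141 − 84.6 = 56.4 → 56
  G: 139 − 83.4 = 55.6 → 56
  B: 153 + 0.6×(0−153) = 153 − 91.8 = 61.2 → 61
rgb(56, 56, 61) = #38383D.

#38383D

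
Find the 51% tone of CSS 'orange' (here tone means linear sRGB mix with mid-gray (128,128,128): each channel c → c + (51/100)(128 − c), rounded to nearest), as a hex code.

CSS orange is rgb(255, 165, 0).
A 51% tone moves each channel 51% toward 128:
  R: 255 − 64.77 = 190.23 → 190
  G: 165 + 0.51×(128−165) = 165 − 18.87 = 146.13 → 146
  B: 0 + 0.51×(128−0) = 0 + 65.28 = 65.28 → 65
rgb(190, 146, 65) = #BE9241.

#BE9241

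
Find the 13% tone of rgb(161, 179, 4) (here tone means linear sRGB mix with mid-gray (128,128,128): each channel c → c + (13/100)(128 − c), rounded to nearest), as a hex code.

#9dac14

Per channel, c → c + 0.13(128 − c):
  R: 161 − 4.29 = 156.71 → 157
  G: 179 + 0.13×(128−179) = 179 − 6.63 = 172.37 → 172
  B: 4 + 16.12 = 20.12 → 20
rgb(157, 172, 20) = #9dac14.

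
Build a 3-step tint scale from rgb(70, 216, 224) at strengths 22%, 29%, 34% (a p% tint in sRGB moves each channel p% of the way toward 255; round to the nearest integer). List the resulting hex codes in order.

22%: (70 + 40.7 = 110.7→111, 216 + 8.58 = 224.58→225, 224 + 6.82 = 230.82→231) → #6FE1E7
29%: (70 + 53.65 = 123.65→124, 216 + 11.31 = 227.31→227, 224 + 8.99 = 232.99→233) → #7CE3E9
34%: (70 + 62.9 = 132.9→133, 216 + 13.26 = 229.26→229, 224 + 10.54 = 234.54→235) → #85E5EB

#6FE1E7, #7CE3E9, #85E5EB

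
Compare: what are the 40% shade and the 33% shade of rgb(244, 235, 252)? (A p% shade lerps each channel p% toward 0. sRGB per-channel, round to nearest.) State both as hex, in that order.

40% shade:
  R: 244 + 0.4×(0−244) = 244 − 97.6 = 146.4 → 146
  G: 235 − 94 = 141 → 141
  B: 252 − 100.8 = 151.2 → 151
  → #928d97
33% shade:
  R: 244 − 80.52 = 163.48 → 163
  G: 235 − 77.55 = 157.45 → 157
  B: 252 + 0.33×(0−252) = 252 − 83.16 = 168.84 → 169
  → #a39da9

#928d97, #a39da9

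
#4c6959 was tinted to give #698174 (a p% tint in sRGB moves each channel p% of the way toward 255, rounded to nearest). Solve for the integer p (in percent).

16%

#4c6959 is rgb(76, 105, 89); #698174 is rgb(105, 129, 116).
On the R channel (widest range): 105 ≈ 76 + (p/100)(255 − 76), so p ≈ 100×(105 − 76)/(255 − 76) = 2900/179 = 16.20.
p = 16 reproduces all three channels after rounding.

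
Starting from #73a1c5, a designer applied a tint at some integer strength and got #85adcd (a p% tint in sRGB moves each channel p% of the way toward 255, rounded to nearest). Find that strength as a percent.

#73a1c5 is rgb(115, 161, 197); #85adcd is rgb(133, 173, 205).
On the R channel (widest range): 133 ≈ 115 + (p/100)(255 − 115), so p ≈ 100×(133 − 115)/(255 − 115) = 1800/140 = 12.86.
p = 13 reproduces all three channels after rounding.

13%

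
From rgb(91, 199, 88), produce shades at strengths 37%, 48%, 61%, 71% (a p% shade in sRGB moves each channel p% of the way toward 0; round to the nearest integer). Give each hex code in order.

37%: (91 − 33.67 = 57.33→57, 199 − 73.63 = 125.37→125, 88 − 32.56 = 55.44→55) → #397d37
48%: (91 − 43.68 = 47.32→47, 199 − 95.52 = 103.48→103, 88 − 42.24 = 45.76→46) → #2f672e
61%: (91 − 55.51 = 35.49→35, 199 − 121.39 = 77.61→78, 88 − 53.68 = 34.32→34) → #234e22
71%: (91 − 64.61 = 26.39→26, 199 − 141.29 = 57.71→58, 88 − 62.48 = 25.52→26) → #1a3a1a

#397d37, #2f672e, #234e22, #1a3a1a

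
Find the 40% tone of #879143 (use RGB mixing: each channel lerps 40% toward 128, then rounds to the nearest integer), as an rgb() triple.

rgb(132, 138, 91)

#879143 is rgb(135, 145, 67).
A 40% tone moves each channel 40% toward 128:
  R: 135 + 0.4×(128−135) = 135 − 2.8 = 132.2 → 132
  G: 145 − 6.8 = 138.2 → 138
  B: 67 + 0.4×(128−67) = 67 + 24.4 = 91.4 → 91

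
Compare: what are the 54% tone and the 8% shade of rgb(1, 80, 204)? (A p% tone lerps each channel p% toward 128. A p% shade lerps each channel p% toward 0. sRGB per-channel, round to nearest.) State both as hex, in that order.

#466AA3, #014ABC

54% tone:
  R: 1 + 0.54×(128−1) = 1 + 68.58 = 69.58 → 70
  G: 80 + 0.54×(128−80) = 80 + 25.92 = 105.92 → 106
  B: 204 − 41.04 = 162.96 → 163
  → #466AA3
8% shade:
  R: 1 + 0.08×(0−1) = 1 − 0.08 = 0.92 → 1
  G: 80 − 6.4 = 73.6 → 74
  B: 204 − 16.32 = 187.68 → 188
  → #014ABC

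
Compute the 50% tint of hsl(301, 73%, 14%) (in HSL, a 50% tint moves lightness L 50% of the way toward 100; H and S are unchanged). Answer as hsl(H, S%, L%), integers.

hsl(301, 73%, 57%)

L moves 50% from 14 toward 100: 14 + 43 = 57 → 57.
H and S are unchanged.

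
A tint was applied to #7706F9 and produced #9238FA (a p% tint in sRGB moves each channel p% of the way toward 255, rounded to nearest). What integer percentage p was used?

#7706F9 is rgb(119, 6, 249); #9238FA is rgb(146, 56, 250).
On the G channel (widest range): 56 ≈ 6 + (p/100)(255 − 6), so p ≈ 100×(56 − 6)/(255 − 6) = 5000/249 = 20.08.
p = 20 reproduces all three channels after rounding.

20%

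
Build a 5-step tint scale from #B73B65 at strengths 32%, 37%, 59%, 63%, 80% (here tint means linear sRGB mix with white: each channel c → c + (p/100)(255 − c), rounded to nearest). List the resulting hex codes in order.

#CE7A96, #D2849E, #E1AFC0, #E4B6C6, #F1D8E0

#B73B65 is rgb(183, 59, 101).
32%: (183 + 23.04 = 206.04→206, 59 + 62.72 = 121.72→122, 101 + 49.28 = 150.28→150) → #CE7A96
37%: (183 + 26.64 = 209.64→210, 59 + 72.52 = 131.52→132, 101 + 56.98 = 157.98→158) → #D2849E
59%: (183 + 42.48 = 225.48→225, 59 + 115.64 = 174.64→175, 101 + 90.86 = 191.86→192) → #E1AFC0
63%: (183 + 45.36 = 228.36→228, 59 + 123.48 = 182.48→182, 101 + 97.02 = 198.02→198) → #E4B6C6
80%: (183 + 57.6 = 240.6→241, 59 + 156.8 = 215.8→216, 101 + 123.2 = 224.2→224) → #F1D8E0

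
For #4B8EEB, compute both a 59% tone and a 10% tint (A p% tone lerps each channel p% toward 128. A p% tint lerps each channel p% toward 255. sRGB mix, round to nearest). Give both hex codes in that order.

#4B8EEB is rgb(75, 142, 235).
59% tone:
  R: 75 + 0.59×(128−75) = 75 + 31.27 = 106.27 → 106
  G: 142 + 0.59×(128−142) = 142 − 8.26 = 133.74 → 134
  B: 235 − 63.13 = 171.87 → 172
  → #6A86AC
10% tint:
  R: 75 + 0.1×(255−75) = 75 + 18 = 93 → 93
  G: 142 + 0.1×(255−142) = 142 + 11.3 = 153.3 → 153
  B: 235 + 2 = 237 → 237
  → #5D99ED

#6A86AC, #5D99ED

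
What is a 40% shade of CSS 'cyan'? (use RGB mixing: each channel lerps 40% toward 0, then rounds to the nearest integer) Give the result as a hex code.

CSS cyan is rgb(0, 255, 255).
A 40% shade moves each channel 40% toward 0:
  R: 0 + 0.4×(0−0) = 0 + 0 = 0 → 0
  G: 255 + 0.4×(0−255) = 255 − 102 = 153 → 153
  B: 255 + 0.4×(0−255) = 255 − 102 = 153 → 153
rgb(0, 153, 153) = #009999.

#009999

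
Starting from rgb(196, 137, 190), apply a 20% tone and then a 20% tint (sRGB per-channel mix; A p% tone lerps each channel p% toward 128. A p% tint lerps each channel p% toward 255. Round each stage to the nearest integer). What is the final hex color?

#c59fc1

Per channel, c → c + 0.2(128 − c):
  R: 196 − 13.6 = 182.4 → 182
  G: 137 − 1.8 = 135.2 → 135
  B: 190 + 0.2×(128−190) = 190 − 12.4 = 177.6 → 178
After the tone: rgb(182, 135, 178) = #b687b2.
Lerp each channel 20% toward 255:
  R: 182 + 0.2×(255−182) = 182 + 14.6 = 196.6 → 197
  G: 135 + 0.2×(255−135) = 135 + 24 = 159 → 159
  B: 178 + 0.2×(255−178) = 178 + 15.4 = 193.4 → 193
rgb(197, 159, 193) = #c59fc1.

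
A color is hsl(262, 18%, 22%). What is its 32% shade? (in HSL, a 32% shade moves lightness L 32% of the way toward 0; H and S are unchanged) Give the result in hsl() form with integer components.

L moves 32% from 22 toward 0: 22 − 7.04 = 14.96 → 15.
H and S are unchanged.

hsl(262, 18%, 15%)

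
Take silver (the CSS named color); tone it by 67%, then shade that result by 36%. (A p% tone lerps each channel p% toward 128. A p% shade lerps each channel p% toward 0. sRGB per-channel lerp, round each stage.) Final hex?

CSS silver is rgb(192, 192, 192).
Lerp each channel 67% toward 128:
  R: 192 − 42.88 = 149.12 → 149
  G: 192 + 0.67×(128−192) = 192 − 42.88 = 149.12 → 149
  B: 192 − 42.88 = 149.12 → 149
After the tone: rgb(149, 149, 149) = #959595.
Per channel, c → c + 0.36(0 − c):
  R: 149 − 53.64 = 95.36 → 95
  G: 149 + 0.36×(0−149) = 149 − 53.64 = 95.36 → 95
  B: 149 − 53.64 = 95.36 → 95
rgb(95, 95, 95) = #5F5F5F.

#5F5F5F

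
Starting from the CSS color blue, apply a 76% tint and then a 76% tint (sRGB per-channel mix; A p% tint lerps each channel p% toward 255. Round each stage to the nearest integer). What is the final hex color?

#f0f0ff

CSS blue is rgb(0, 0, 255).
Lerp each channel 76% toward 255:
  R: 0 + 0.76×(255−0) = 0 + 193.8 = 193.8 → 194
  G: 0 + 0.76×(255−0) = 0 + 193.8 = 193.8 → 194
  B: 255 + 0 = 255 → 255
After the tint: rgb(194, 194, 255) = #c2c2ff.
Lerp each channel 76% toward 255:
  R: 194 + 0.76×(255−194) = 194 + 46.36 = 240.36 → 240
  G: 194 + 46.36 = 240.36 → 240
  B: 255 + 0.76×(255−255) = 255 + 0 = 255 → 255
rgb(240, 240, 255) = #f0f0ff.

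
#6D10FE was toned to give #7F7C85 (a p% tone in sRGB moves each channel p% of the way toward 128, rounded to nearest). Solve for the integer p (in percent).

#6D10FE is rgb(109, 16, 254); #7F7C85 is rgb(127, 124, 133).
On the B channel (widest range): 133 ≈ 254 + (p/100)(128 − 254), so p ≈ 100×(133 − 254)/(128 − 254) = -12100/-126 = 96.03.
p = 96 reproduces all three channels after rounding.

96%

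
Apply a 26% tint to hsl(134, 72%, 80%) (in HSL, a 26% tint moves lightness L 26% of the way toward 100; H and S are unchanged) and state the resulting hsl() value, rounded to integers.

hsl(134, 72%, 85%)

L moves 26% from 80 toward 100: 80 + 5.2 = 85.2 → 85.
H and S are unchanged.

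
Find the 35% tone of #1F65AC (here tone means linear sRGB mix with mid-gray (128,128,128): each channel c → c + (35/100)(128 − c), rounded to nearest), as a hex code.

#416E9D

#1F65AC is rgb(31, 101, 172).
Per channel, c → c + 0.35(128 − c):
  R: 31 + 0.35×(128−31) = 31 + 33.95 = 64.95 → 65
  G: 101 + 9.45 = 110.45 → 110
  B: 172 − 15.4 = 156.6 → 157
rgb(65, 110, 157) = #416E9D.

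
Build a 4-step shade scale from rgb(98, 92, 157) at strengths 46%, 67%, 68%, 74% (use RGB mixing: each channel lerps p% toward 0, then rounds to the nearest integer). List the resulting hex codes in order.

46%: (98 − 45.08 = 52.92→53, 92 − 42.32 = 49.68→50, 157 − 72.22 = 84.78→85) → #353255
67%: (98 − 65.66 = 32.34→32, 92 − 61.64 = 30.36→30, 157 − 105.19 = 51.81→52) → #201e34
68%: (98 − 66.64 = 31.36→31, 92 − 62.56 = 29.44→29, 157 − 106.76 = 50.24→50) → #1f1d32
74%: (98 − 72.52 = 25.48→25, 92 − 68.08 = 23.92→24, 157 − 116.18 = 40.82→41) → #191829

#353255, #201e34, #1f1d32, #191829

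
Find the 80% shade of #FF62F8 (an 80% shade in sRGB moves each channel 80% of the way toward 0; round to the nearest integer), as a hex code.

#FF62F8 is rgb(255, 98, 248).
Lerp each channel 80% toward 0:
  R: 255 + 0.8×(0−255) = 255 − 204 = 51 → 51
  G: 98 − 78.4 = 19.6 → 20
  B: 248 + 0.8×(0−248) = 248 − 198.4 = 49.6 → 50
rgb(51, 20, 50) = #331432.

#331432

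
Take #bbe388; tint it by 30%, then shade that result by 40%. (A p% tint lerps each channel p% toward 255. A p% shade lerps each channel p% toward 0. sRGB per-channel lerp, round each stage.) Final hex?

#7c8d67

#bbe388 is rgb(187, 227, 136).
Lerp each channel 30% toward 255:
  R: 187 + 0.3×(255−187) = 187 + 20.4 = 207.4 → 207
  G: 227 + 0.3×(255−227) = 227 + 8.4 = 235.4 → 235
  B: 136 + 35.7 = 171.7 → 172
After the tint: rgb(207, 235, 172) = #cfebac.
Per channel, c → c + 0.4(0 − c):
  R: 207 + 0.4×(0−207) = 207 − 82.8 = 124.2 → 124
  G: 235 + 0.4×(0−235) = 235 − 94 = 141 → 141
  B: 172 + 0.4×(0−172) = 172 − 68.8 = 103.2 → 103
rgb(124, 141, 103) = #7c8d67.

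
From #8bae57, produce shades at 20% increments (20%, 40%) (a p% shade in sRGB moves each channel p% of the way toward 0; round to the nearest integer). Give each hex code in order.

#6f8b46, #536834

#8bae57 is rgb(139, 174, 87).
20%: (139 − 27.8 = 111.2→111, 174 − 34.8 = 139.2→139, 87 − 17.4 = 69.6→70) → #6f8b46
40%: (139 − 55.6 = 83.4→83, 174 − 69.6 = 104.4→104, 87 − 34.8 = 52.2→52) → #536834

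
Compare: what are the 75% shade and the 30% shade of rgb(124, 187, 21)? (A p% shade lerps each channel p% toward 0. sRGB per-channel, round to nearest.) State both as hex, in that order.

#1F2F05, #57830F

75% shade:
  R: 124 − 93 = 31 → 31
  G: 187 + 0.75×(0−187) = 187 − 140.25 = 46.75 → 47
  B: 21 − 15.75 = 5.25 → 5
  → #1F2F05
30% shade:
  R: 124 + 0.3×(0−124) = 124 − 37.2 = 86.8 → 87
  G: 187 − 56.1 = 130.9 → 131
  B: 21 − 6.3 = 14.7 → 15
  → #57830F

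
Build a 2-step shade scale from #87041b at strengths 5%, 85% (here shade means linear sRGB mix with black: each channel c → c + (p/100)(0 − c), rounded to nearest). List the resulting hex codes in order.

#87041b is rgb(135, 4, 27).
5%: (135 − 6.75 = 128.25→128, 4→4, 27 − 1.35 = 25.65→26) → #80041a
85%: (135 − 114.75 = 20.25→20, 4 − 3.4 = 0.6→1, 27 − 22.95 = 4.05→4) → #140104

#80041a, #140104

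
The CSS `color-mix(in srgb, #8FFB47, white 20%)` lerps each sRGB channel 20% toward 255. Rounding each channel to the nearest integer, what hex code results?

#8FFB47 is rgb(143, 251, 71).
Lerp each channel 20% toward 255:
  R: 143 + 22.4 = 165.4 → 165
  G: 251 + 0.8 = 251.8 → 252
  B: 71 + 0.2×(255−71) = 71 + 36.8 = 107.8 → 108
rgb(165, 252, 108) = #A5FC6C.

#A5FC6C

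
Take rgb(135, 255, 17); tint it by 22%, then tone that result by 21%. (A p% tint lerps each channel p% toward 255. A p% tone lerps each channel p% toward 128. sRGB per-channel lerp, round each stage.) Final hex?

A 22% tint moves each channel 22% toward 255:
  R: 135 + 0.22×(255−135) = 135 + 26.4 = 161.4 → 161
  G: 255 + 0 = 255 → 255
  B: 17 + 0.22×(255−17) = 17 + 52.36 = 69.36 → 69
After the tint: rgb(161, 255, 69) = #a1ff45.
A 21% tone moves each channel 21% toward 128:
  R: 161 + 0.21×(128−161) = 161 − 6.93 = 154.07 → 154
  G: 255 + 0.21×(128−255) = 255 − 26.67 = 228.33 → 228
  B: 69 + 0.21×(128−69) = 69 + 12.39 = 81.39 → 81
rgb(154, 228, 81) = #9ae451.

#9ae451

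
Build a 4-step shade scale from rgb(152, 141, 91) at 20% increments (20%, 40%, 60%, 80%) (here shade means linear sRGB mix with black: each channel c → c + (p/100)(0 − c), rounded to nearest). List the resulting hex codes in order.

20%: (152 − 30.4 = 121.6→122, 141 − 28.2 = 112.8→113, 91 − 18.2 = 72.8→73) → #7A7149
40%: (152 − 60.8 = 91.2→91, 141 − 56.4 = 84.6→85, 91 − 36.4 = 54.6→55) → #5B5537
60%: (152 − 91.2 = 60.8→61, 141 − 84.6 = 56.4→56, 91 − 54.6 = 36.4→36) → #3D3824
80%: (152 − 121.6 = 30.4→30, 141 − 112.8 = 28.2→28, 91 − 72.8 = 18.2→18) → #1E1C12

#7A7149, #5B5537, #3D3824, #1E1C12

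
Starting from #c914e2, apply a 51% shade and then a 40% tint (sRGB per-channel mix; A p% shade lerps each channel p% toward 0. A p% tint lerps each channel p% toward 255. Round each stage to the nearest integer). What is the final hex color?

#a16ca9

#c914e2 is rgb(201, 20, 226).
Per channel, c → c + 0.51(0 − c):
  R: 201 − 102.51 = 98.49 → 98
  G: 20 − 10.2 = 9.8 → 10
  B: 226 + 0.51×(0−226) = 226 − 115.26 = 110.74 → 111
After the shade: rgb(98, 10, 111) = #620a6f.
Per channel, c → c + 0.4(255 − c):
  R: 98 + 0.4×(255−98) = 98 + 62.8 = 160.8 → 161
  G: 10 + 98 = 108 → 108
  B: 111 + 57.6 = 168.6 → 169
rgb(161, 108, 169) = #a16ca9.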